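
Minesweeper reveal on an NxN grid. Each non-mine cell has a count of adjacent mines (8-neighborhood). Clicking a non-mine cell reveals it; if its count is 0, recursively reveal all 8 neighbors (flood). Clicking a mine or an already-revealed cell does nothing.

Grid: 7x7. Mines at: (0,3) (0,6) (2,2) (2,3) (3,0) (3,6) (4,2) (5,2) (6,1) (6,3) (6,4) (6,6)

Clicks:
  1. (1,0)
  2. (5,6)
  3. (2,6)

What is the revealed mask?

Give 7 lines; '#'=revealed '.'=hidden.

Click 1 (1,0) count=0: revealed 8 new [(0,0) (0,1) (0,2) (1,0) (1,1) (1,2) (2,0) (2,1)] -> total=8
Click 2 (5,6) count=1: revealed 1 new [(5,6)] -> total=9
Click 3 (2,6) count=1: revealed 1 new [(2,6)] -> total=10

Answer: ###....
###....
##....#
.......
.......
......#
.......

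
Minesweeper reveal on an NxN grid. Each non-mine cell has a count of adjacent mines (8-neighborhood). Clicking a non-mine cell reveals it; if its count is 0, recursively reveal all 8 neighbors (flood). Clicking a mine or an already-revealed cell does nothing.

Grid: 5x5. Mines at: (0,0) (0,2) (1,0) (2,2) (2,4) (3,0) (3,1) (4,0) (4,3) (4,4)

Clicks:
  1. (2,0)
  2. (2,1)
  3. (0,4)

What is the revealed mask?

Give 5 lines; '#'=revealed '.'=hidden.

Answer: ...##
...##
##...
.....
.....

Derivation:
Click 1 (2,0) count=3: revealed 1 new [(2,0)] -> total=1
Click 2 (2,1) count=4: revealed 1 new [(2,1)] -> total=2
Click 3 (0,4) count=0: revealed 4 new [(0,3) (0,4) (1,3) (1,4)] -> total=6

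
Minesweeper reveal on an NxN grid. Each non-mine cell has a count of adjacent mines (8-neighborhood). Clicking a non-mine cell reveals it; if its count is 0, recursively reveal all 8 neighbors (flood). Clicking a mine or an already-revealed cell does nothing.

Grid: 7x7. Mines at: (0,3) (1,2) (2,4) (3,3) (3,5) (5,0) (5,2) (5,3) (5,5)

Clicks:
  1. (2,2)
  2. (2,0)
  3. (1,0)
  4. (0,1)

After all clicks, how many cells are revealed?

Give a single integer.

Answer: 13

Derivation:
Click 1 (2,2) count=2: revealed 1 new [(2,2)] -> total=1
Click 2 (2,0) count=0: revealed 12 new [(0,0) (0,1) (1,0) (1,1) (2,0) (2,1) (3,0) (3,1) (3,2) (4,0) (4,1) (4,2)] -> total=13
Click 3 (1,0) count=0: revealed 0 new [(none)] -> total=13
Click 4 (0,1) count=1: revealed 0 new [(none)] -> total=13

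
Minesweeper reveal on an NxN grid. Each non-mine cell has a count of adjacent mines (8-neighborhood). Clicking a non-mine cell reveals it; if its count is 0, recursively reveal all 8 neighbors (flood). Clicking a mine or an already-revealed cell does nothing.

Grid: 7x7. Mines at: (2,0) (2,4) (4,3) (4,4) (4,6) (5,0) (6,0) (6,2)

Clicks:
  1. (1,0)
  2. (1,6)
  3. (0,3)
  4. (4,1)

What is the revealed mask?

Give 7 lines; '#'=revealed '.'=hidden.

Answer: #######
#######
.###.##
.###.##
.#.....
.......
.......

Derivation:
Click 1 (1,0) count=1: revealed 1 new [(1,0)] -> total=1
Click 2 (1,6) count=0: revealed 23 new [(0,0) (0,1) (0,2) (0,3) (0,4) (0,5) (0,6) (1,1) (1,2) (1,3) (1,4) (1,5) (1,6) (2,1) (2,2) (2,3) (2,5) (2,6) (3,1) (3,2) (3,3) (3,5) (3,6)] -> total=24
Click 3 (0,3) count=0: revealed 0 new [(none)] -> total=24
Click 4 (4,1) count=1: revealed 1 new [(4,1)] -> total=25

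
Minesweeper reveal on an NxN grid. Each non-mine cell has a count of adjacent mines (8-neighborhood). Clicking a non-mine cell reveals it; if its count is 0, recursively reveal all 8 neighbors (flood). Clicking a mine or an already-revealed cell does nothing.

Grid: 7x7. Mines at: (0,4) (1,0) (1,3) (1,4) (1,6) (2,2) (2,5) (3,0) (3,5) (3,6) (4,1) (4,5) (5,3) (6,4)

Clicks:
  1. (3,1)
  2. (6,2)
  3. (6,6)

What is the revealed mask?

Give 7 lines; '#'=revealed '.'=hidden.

Click 1 (3,1) count=3: revealed 1 new [(3,1)] -> total=1
Click 2 (6,2) count=1: revealed 1 new [(6,2)] -> total=2
Click 3 (6,6) count=0: revealed 4 new [(5,5) (5,6) (6,5) (6,6)] -> total=6

Answer: .......
.......
.......
.#.....
.......
.....##
..#..##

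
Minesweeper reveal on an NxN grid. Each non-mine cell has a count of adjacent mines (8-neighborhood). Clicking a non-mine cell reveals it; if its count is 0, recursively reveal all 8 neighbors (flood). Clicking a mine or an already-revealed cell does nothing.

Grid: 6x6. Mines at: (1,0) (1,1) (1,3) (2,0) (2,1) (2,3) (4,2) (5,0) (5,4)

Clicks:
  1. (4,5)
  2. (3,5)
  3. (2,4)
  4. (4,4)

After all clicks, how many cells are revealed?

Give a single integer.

Answer: 10

Derivation:
Click 1 (4,5) count=1: revealed 1 new [(4,5)] -> total=1
Click 2 (3,5) count=0: revealed 9 new [(0,4) (0,5) (1,4) (1,5) (2,4) (2,5) (3,4) (3,5) (4,4)] -> total=10
Click 3 (2,4) count=2: revealed 0 new [(none)] -> total=10
Click 4 (4,4) count=1: revealed 0 new [(none)] -> total=10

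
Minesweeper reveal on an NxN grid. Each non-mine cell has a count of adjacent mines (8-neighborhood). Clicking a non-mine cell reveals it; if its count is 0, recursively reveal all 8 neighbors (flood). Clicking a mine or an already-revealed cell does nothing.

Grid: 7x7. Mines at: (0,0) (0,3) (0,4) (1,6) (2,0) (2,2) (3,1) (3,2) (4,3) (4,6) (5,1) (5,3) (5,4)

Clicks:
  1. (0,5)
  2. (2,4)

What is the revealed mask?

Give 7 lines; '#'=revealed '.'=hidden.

Answer: .....#.
...###.
...###.
...###.
.......
.......
.......

Derivation:
Click 1 (0,5) count=2: revealed 1 new [(0,5)] -> total=1
Click 2 (2,4) count=0: revealed 9 new [(1,3) (1,4) (1,5) (2,3) (2,4) (2,5) (3,3) (3,4) (3,5)] -> total=10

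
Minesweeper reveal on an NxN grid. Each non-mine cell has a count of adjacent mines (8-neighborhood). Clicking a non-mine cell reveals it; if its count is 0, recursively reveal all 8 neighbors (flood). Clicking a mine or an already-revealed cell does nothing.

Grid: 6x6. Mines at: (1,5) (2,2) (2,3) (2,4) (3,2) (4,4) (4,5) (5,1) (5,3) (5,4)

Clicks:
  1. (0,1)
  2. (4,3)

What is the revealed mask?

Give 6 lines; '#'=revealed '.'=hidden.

Click 1 (0,1) count=0: revealed 16 new [(0,0) (0,1) (0,2) (0,3) (0,4) (1,0) (1,1) (1,2) (1,3) (1,4) (2,0) (2,1) (3,0) (3,1) (4,0) (4,1)] -> total=16
Click 2 (4,3) count=4: revealed 1 new [(4,3)] -> total=17

Answer: #####.
#####.
##....
##....
##.#..
......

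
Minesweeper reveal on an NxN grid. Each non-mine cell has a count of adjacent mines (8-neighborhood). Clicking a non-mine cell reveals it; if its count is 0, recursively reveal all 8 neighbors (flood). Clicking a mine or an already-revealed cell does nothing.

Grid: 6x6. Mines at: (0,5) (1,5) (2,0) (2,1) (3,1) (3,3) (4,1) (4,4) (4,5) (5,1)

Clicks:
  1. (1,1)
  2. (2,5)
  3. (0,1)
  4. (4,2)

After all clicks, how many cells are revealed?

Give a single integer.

Answer: 15

Derivation:
Click 1 (1,1) count=2: revealed 1 new [(1,1)] -> total=1
Click 2 (2,5) count=1: revealed 1 new [(2,5)] -> total=2
Click 3 (0,1) count=0: revealed 12 new [(0,0) (0,1) (0,2) (0,3) (0,4) (1,0) (1,2) (1,3) (1,4) (2,2) (2,3) (2,4)] -> total=14
Click 4 (4,2) count=4: revealed 1 new [(4,2)] -> total=15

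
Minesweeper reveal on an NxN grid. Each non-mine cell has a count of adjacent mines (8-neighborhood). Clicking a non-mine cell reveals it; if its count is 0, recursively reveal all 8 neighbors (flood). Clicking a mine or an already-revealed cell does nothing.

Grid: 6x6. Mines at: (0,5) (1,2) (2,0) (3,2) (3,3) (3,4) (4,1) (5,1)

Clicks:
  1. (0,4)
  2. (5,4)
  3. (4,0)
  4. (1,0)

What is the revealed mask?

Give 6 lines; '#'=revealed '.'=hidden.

Answer: ....#.
#.....
......
......
#.####
..####

Derivation:
Click 1 (0,4) count=1: revealed 1 new [(0,4)] -> total=1
Click 2 (5,4) count=0: revealed 8 new [(4,2) (4,3) (4,4) (4,5) (5,2) (5,3) (5,4) (5,5)] -> total=9
Click 3 (4,0) count=2: revealed 1 new [(4,0)] -> total=10
Click 4 (1,0) count=1: revealed 1 new [(1,0)] -> total=11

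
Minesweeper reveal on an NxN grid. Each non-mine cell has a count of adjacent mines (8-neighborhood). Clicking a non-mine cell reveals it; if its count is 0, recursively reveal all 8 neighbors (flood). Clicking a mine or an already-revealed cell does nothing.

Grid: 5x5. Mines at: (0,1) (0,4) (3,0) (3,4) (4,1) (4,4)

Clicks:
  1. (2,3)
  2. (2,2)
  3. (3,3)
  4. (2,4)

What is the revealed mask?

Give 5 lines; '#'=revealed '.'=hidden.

Click 1 (2,3) count=1: revealed 1 new [(2,3)] -> total=1
Click 2 (2,2) count=0: revealed 8 new [(1,1) (1,2) (1,3) (2,1) (2,2) (3,1) (3,2) (3,3)] -> total=9
Click 3 (3,3) count=2: revealed 0 new [(none)] -> total=9
Click 4 (2,4) count=1: revealed 1 new [(2,4)] -> total=10

Answer: .....
.###.
.####
.###.
.....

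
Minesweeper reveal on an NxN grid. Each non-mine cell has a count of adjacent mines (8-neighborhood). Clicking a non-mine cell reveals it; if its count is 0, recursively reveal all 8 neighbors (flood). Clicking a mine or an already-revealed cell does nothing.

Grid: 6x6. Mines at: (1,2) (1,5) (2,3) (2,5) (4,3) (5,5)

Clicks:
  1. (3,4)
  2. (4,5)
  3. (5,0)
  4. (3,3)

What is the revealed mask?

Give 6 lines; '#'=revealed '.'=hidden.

Click 1 (3,4) count=3: revealed 1 new [(3,4)] -> total=1
Click 2 (4,5) count=1: revealed 1 new [(4,5)] -> total=2
Click 3 (5,0) count=0: revealed 16 new [(0,0) (0,1) (1,0) (1,1) (2,0) (2,1) (2,2) (3,0) (3,1) (3,2) (4,0) (4,1) (4,2) (5,0) (5,1) (5,2)] -> total=18
Click 4 (3,3) count=2: revealed 1 new [(3,3)] -> total=19

Answer: ##....
##....
###...
#####.
###..#
###...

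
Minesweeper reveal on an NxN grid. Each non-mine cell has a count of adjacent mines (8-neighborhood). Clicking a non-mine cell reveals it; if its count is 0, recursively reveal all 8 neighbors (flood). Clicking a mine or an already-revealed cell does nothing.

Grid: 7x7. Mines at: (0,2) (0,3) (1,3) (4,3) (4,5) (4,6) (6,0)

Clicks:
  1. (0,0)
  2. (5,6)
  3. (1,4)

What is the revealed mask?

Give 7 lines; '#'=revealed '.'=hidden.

Answer: ##.....
###.#..
###....
###....
###....
###...#
.......

Derivation:
Click 1 (0,0) count=0: revealed 17 new [(0,0) (0,1) (1,0) (1,1) (1,2) (2,0) (2,1) (2,2) (3,0) (3,1) (3,2) (4,0) (4,1) (4,2) (5,0) (5,1) (5,2)] -> total=17
Click 2 (5,6) count=2: revealed 1 new [(5,6)] -> total=18
Click 3 (1,4) count=2: revealed 1 new [(1,4)] -> total=19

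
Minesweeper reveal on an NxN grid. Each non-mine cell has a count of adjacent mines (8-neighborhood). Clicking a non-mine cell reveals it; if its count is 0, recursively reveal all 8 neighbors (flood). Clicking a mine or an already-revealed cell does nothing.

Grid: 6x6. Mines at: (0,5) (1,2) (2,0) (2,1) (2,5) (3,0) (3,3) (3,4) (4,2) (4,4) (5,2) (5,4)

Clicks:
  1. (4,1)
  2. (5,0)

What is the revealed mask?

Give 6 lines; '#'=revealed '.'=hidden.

Answer: ......
......
......
......
##....
##....

Derivation:
Click 1 (4,1) count=3: revealed 1 new [(4,1)] -> total=1
Click 2 (5,0) count=0: revealed 3 new [(4,0) (5,0) (5,1)] -> total=4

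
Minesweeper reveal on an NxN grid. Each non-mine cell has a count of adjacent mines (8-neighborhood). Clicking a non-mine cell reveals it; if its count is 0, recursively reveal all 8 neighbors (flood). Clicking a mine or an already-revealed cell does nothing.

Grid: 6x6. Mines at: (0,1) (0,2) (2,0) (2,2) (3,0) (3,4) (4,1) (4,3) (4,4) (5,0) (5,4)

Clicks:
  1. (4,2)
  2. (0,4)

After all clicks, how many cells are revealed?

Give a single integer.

Answer: 10

Derivation:
Click 1 (4,2) count=2: revealed 1 new [(4,2)] -> total=1
Click 2 (0,4) count=0: revealed 9 new [(0,3) (0,4) (0,5) (1,3) (1,4) (1,5) (2,3) (2,4) (2,5)] -> total=10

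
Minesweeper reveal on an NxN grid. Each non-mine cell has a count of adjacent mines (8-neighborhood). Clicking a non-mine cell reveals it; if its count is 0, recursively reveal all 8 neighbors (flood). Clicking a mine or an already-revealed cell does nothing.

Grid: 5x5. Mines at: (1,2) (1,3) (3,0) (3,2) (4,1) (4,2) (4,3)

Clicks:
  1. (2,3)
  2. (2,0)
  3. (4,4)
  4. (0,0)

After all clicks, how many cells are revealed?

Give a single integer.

Click 1 (2,3) count=3: revealed 1 new [(2,3)] -> total=1
Click 2 (2,0) count=1: revealed 1 new [(2,0)] -> total=2
Click 3 (4,4) count=1: revealed 1 new [(4,4)] -> total=3
Click 4 (0,0) count=0: revealed 5 new [(0,0) (0,1) (1,0) (1,1) (2,1)] -> total=8

Answer: 8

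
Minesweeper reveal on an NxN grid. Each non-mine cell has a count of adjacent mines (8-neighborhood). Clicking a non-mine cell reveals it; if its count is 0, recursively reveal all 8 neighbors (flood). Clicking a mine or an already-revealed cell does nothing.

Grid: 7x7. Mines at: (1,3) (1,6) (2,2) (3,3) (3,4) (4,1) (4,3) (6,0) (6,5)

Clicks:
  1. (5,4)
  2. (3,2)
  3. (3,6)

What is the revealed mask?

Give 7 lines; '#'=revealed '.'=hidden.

Answer: .......
.......
.....##
..#..##
.....##
....###
.......

Derivation:
Click 1 (5,4) count=2: revealed 1 new [(5,4)] -> total=1
Click 2 (3,2) count=4: revealed 1 new [(3,2)] -> total=2
Click 3 (3,6) count=0: revealed 8 new [(2,5) (2,6) (3,5) (3,6) (4,5) (4,6) (5,5) (5,6)] -> total=10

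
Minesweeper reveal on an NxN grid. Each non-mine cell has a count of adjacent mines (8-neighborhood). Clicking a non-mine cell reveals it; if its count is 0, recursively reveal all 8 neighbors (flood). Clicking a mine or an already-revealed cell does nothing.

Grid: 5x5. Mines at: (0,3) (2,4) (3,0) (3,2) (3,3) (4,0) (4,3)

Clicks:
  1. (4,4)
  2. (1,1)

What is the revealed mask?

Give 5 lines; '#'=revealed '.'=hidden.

Answer: ###..
###..
###..
.....
....#

Derivation:
Click 1 (4,4) count=2: revealed 1 new [(4,4)] -> total=1
Click 2 (1,1) count=0: revealed 9 new [(0,0) (0,1) (0,2) (1,0) (1,1) (1,2) (2,0) (2,1) (2,2)] -> total=10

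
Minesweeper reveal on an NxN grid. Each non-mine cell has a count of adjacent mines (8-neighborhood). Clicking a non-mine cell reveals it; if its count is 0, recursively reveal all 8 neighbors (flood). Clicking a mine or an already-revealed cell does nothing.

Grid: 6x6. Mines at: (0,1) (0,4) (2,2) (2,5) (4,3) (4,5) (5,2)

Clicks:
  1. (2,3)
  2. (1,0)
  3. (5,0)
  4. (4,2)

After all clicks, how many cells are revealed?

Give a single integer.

Answer: 12

Derivation:
Click 1 (2,3) count=1: revealed 1 new [(2,3)] -> total=1
Click 2 (1,0) count=1: revealed 1 new [(1,0)] -> total=2
Click 3 (5,0) count=0: revealed 9 new [(1,1) (2,0) (2,1) (3,0) (3,1) (4,0) (4,1) (5,0) (5,1)] -> total=11
Click 4 (4,2) count=2: revealed 1 new [(4,2)] -> total=12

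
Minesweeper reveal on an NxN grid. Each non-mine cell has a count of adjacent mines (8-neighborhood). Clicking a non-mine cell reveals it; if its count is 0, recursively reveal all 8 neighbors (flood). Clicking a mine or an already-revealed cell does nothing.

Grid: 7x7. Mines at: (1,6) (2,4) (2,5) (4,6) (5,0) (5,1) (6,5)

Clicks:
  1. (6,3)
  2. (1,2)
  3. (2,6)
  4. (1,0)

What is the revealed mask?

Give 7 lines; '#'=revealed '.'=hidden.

Answer: ######.
######.
####..#
######.
######.
..####.
..###..

Derivation:
Click 1 (6,3) count=0: revealed 35 new [(0,0) (0,1) (0,2) (0,3) (0,4) (0,5) (1,0) (1,1) (1,2) (1,3) (1,4) (1,5) (2,0) (2,1) (2,2) (2,3) (3,0) (3,1) (3,2) (3,3) (3,4) (3,5) (4,0) (4,1) (4,2) (4,3) (4,4) (4,5) (5,2) (5,3) (5,4) (5,5) (6,2) (6,3) (6,4)] -> total=35
Click 2 (1,2) count=0: revealed 0 new [(none)] -> total=35
Click 3 (2,6) count=2: revealed 1 new [(2,6)] -> total=36
Click 4 (1,0) count=0: revealed 0 new [(none)] -> total=36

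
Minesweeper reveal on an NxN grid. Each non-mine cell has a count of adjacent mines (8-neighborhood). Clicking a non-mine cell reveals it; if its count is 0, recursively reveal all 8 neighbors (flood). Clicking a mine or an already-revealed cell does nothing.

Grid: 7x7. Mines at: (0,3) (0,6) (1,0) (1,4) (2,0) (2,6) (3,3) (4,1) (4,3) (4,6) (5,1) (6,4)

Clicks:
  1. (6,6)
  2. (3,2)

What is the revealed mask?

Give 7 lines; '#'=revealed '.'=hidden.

Click 1 (6,6) count=0: revealed 4 new [(5,5) (5,6) (6,5) (6,6)] -> total=4
Click 2 (3,2) count=3: revealed 1 new [(3,2)] -> total=5

Answer: .......
.......
.......
..#....
.......
.....##
.....##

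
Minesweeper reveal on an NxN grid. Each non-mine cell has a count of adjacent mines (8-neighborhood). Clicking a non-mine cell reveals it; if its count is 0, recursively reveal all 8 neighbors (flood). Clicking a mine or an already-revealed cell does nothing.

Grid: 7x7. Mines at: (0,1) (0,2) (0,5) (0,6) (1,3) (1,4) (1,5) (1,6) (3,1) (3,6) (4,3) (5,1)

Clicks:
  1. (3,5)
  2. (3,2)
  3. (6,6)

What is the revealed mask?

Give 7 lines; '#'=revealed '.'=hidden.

Answer: .......
.......
.......
..#..#.
....###
..#####
..#####

Derivation:
Click 1 (3,5) count=1: revealed 1 new [(3,5)] -> total=1
Click 2 (3,2) count=2: revealed 1 new [(3,2)] -> total=2
Click 3 (6,6) count=0: revealed 13 new [(4,4) (4,5) (4,6) (5,2) (5,3) (5,4) (5,5) (5,6) (6,2) (6,3) (6,4) (6,5) (6,6)] -> total=15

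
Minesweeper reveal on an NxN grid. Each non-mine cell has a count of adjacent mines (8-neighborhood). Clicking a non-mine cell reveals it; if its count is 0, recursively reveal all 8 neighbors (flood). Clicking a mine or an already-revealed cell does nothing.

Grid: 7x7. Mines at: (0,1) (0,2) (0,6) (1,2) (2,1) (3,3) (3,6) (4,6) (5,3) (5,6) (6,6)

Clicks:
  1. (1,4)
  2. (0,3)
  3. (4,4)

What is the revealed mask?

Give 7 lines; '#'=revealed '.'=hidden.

Click 1 (1,4) count=0: revealed 9 new [(0,3) (0,4) (0,5) (1,3) (1,4) (1,5) (2,3) (2,4) (2,5)] -> total=9
Click 2 (0,3) count=2: revealed 0 new [(none)] -> total=9
Click 3 (4,4) count=2: revealed 1 new [(4,4)] -> total=10

Answer: ...###.
...###.
...###.
.......
....#..
.......
.......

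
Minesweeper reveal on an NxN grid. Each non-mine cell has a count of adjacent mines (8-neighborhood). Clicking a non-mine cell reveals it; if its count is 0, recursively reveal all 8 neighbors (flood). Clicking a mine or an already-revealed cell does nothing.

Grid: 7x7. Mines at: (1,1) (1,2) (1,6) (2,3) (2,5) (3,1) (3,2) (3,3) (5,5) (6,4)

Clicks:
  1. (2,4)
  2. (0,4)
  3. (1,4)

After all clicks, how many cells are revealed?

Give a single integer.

Click 1 (2,4) count=3: revealed 1 new [(2,4)] -> total=1
Click 2 (0,4) count=0: revealed 6 new [(0,3) (0,4) (0,5) (1,3) (1,4) (1,5)] -> total=7
Click 3 (1,4) count=2: revealed 0 new [(none)] -> total=7

Answer: 7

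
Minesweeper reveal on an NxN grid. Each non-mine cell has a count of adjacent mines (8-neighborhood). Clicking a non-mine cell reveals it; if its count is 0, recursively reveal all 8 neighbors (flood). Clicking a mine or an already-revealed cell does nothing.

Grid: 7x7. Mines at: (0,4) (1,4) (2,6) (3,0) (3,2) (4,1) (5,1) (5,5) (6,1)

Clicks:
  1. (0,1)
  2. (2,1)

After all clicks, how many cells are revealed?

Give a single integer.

Answer: 12

Derivation:
Click 1 (0,1) count=0: revealed 12 new [(0,0) (0,1) (0,2) (0,3) (1,0) (1,1) (1,2) (1,3) (2,0) (2,1) (2,2) (2,3)] -> total=12
Click 2 (2,1) count=2: revealed 0 new [(none)] -> total=12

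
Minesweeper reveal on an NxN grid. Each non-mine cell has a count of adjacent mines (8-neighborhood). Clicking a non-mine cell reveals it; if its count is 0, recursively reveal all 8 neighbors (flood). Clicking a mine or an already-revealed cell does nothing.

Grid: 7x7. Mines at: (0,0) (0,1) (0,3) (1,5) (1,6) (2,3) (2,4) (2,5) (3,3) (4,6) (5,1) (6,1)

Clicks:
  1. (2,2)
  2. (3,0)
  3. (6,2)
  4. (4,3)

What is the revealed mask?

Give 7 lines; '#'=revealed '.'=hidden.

Click 1 (2,2) count=2: revealed 1 new [(2,2)] -> total=1
Click 2 (3,0) count=0: revealed 11 new [(1,0) (1,1) (1,2) (2,0) (2,1) (3,0) (3,1) (3,2) (4,0) (4,1) (4,2)] -> total=12
Click 3 (6,2) count=2: revealed 1 new [(6,2)] -> total=13
Click 4 (4,3) count=1: revealed 1 new [(4,3)] -> total=14

Answer: .......
###....
###....
###....
####...
.......
..#....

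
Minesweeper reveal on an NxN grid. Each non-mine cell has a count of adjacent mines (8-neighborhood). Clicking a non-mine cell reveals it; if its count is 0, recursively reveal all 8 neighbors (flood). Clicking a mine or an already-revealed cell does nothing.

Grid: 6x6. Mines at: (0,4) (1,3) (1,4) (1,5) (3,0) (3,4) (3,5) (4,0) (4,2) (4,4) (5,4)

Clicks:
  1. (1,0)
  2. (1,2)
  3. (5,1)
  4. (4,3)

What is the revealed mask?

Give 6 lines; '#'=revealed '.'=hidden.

Answer: ###...
###...
###...
......
...#..
.#....

Derivation:
Click 1 (1,0) count=0: revealed 9 new [(0,0) (0,1) (0,2) (1,0) (1,1) (1,2) (2,0) (2,1) (2,2)] -> total=9
Click 2 (1,2) count=1: revealed 0 new [(none)] -> total=9
Click 3 (5,1) count=2: revealed 1 new [(5,1)] -> total=10
Click 4 (4,3) count=4: revealed 1 new [(4,3)] -> total=11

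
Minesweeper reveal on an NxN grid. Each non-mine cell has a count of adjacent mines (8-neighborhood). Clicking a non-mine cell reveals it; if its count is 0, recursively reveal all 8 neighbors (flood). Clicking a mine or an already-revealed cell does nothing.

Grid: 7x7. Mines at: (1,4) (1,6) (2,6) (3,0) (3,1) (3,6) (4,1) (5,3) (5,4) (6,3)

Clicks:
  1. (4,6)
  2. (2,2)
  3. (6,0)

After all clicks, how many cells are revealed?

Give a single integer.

Click 1 (4,6) count=1: revealed 1 new [(4,6)] -> total=1
Click 2 (2,2) count=1: revealed 1 new [(2,2)] -> total=2
Click 3 (6,0) count=0: revealed 6 new [(5,0) (5,1) (5,2) (6,0) (6,1) (6,2)] -> total=8

Answer: 8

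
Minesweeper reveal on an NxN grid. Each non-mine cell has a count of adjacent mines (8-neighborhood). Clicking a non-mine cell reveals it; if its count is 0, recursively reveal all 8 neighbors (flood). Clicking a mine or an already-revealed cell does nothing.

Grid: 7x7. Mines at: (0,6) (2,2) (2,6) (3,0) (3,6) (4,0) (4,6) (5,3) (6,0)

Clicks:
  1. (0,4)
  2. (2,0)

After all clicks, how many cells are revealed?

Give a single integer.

Click 1 (0,4) count=0: revealed 23 new [(0,0) (0,1) (0,2) (0,3) (0,4) (0,5) (1,0) (1,1) (1,2) (1,3) (1,4) (1,5) (2,0) (2,1) (2,3) (2,4) (2,5) (3,3) (3,4) (3,5) (4,3) (4,4) (4,5)] -> total=23
Click 2 (2,0) count=1: revealed 0 new [(none)] -> total=23

Answer: 23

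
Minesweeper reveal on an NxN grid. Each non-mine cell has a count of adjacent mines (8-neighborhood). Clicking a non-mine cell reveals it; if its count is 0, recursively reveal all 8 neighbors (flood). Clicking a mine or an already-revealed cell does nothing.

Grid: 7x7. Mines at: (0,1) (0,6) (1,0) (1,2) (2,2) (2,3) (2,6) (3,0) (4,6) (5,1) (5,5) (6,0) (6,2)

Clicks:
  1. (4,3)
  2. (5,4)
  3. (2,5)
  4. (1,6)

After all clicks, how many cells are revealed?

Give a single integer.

Answer: 11

Derivation:
Click 1 (4,3) count=0: revealed 9 new [(3,2) (3,3) (3,4) (4,2) (4,3) (4,4) (5,2) (5,3) (5,4)] -> total=9
Click 2 (5,4) count=1: revealed 0 new [(none)] -> total=9
Click 3 (2,5) count=1: revealed 1 new [(2,5)] -> total=10
Click 4 (1,6) count=2: revealed 1 new [(1,6)] -> total=11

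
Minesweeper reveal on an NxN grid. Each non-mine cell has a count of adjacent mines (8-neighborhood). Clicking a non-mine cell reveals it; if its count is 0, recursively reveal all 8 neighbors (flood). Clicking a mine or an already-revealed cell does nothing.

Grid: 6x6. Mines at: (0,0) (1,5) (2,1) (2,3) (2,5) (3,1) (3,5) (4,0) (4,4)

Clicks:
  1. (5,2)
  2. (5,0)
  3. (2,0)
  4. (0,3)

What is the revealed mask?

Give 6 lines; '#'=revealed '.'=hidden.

Click 1 (5,2) count=0: revealed 6 new [(4,1) (4,2) (4,3) (5,1) (5,2) (5,3)] -> total=6
Click 2 (5,0) count=1: revealed 1 new [(5,0)] -> total=7
Click 3 (2,0) count=2: revealed 1 new [(2,0)] -> total=8
Click 4 (0,3) count=0: revealed 8 new [(0,1) (0,2) (0,3) (0,4) (1,1) (1,2) (1,3) (1,4)] -> total=16

Answer: .####.
.####.
#.....
......
.###..
####..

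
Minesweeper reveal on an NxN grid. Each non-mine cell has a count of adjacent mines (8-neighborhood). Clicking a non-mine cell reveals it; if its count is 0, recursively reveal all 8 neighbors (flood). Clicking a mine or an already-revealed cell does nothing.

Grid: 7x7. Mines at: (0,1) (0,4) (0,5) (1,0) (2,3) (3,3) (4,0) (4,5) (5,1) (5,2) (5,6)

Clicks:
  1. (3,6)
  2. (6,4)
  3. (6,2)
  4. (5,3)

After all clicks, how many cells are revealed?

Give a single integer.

Answer: 8

Derivation:
Click 1 (3,6) count=1: revealed 1 new [(3,6)] -> total=1
Click 2 (6,4) count=0: revealed 6 new [(5,3) (5,4) (5,5) (6,3) (6,4) (6,5)] -> total=7
Click 3 (6,2) count=2: revealed 1 new [(6,2)] -> total=8
Click 4 (5,3) count=1: revealed 0 new [(none)] -> total=8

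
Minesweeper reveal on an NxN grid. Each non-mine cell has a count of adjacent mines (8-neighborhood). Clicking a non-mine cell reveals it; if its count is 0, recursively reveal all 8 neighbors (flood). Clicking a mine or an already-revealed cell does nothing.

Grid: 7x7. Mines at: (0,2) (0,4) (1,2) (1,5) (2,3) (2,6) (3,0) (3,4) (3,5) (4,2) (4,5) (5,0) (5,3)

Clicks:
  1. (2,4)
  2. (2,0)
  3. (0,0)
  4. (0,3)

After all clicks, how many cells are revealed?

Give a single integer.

Answer: 8

Derivation:
Click 1 (2,4) count=4: revealed 1 new [(2,4)] -> total=1
Click 2 (2,0) count=1: revealed 1 new [(2,0)] -> total=2
Click 3 (0,0) count=0: revealed 5 new [(0,0) (0,1) (1,0) (1,1) (2,1)] -> total=7
Click 4 (0,3) count=3: revealed 1 new [(0,3)] -> total=8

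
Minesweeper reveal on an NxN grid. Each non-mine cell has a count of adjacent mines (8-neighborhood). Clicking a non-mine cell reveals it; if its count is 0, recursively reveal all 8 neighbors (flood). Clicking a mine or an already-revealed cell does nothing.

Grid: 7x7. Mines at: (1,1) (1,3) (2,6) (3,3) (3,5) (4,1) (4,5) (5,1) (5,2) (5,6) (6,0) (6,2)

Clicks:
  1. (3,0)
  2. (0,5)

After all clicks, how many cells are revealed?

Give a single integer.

Click 1 (3,0) count=1: revealed 1 new [(3,0)] -> total=1
Click 2 (0,5) count=0: revealed 6 new [(0,4) (0,5) (0,6) (1,4) (1,5) (1,6)] -> total=7

Answer: 7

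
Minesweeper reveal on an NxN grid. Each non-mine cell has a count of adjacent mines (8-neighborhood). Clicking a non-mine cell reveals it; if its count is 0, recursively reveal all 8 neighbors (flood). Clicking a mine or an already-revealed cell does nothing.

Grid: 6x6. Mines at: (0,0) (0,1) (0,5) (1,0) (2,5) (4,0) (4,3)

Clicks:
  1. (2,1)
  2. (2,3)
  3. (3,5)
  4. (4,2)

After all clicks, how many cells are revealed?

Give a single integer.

Click 1 (2,1) count=1: revealed 1 new [(2,1)] -> total=1
Click 2 (2,3) count=0: revealed 14 new [(0,2) (0,3) (0,4) (1,1) (1,2) (1,3) (1,4) (2,2) (2,3) (2,4) (3,1) (3,2) (3,3) (3,4)] -> total=15
Click 3 (3,5) count=1: revealed 1 new [(3,5)] -> total=16
Click 4 (4,2) count=1: revealed 1 new [(4,2)] -> total=17

Answer: 17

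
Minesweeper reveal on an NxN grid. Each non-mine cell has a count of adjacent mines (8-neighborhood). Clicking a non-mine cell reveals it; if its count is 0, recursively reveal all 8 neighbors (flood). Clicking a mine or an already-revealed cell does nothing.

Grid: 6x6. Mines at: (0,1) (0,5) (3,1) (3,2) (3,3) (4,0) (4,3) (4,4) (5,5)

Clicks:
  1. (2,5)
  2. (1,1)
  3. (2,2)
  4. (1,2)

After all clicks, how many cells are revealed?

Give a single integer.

Click 1 (2,5) count=0: revealed 6 new [(1,4) (1,5) (2,4) (2,5) (3,4) (3,5)] -> total=6
Click 2 (1,1) count=1: revealed 1 new [(1,1)] -> total=7
Click 3 (2,2) count=3: revealed 1 new [(2,2)] -> total=8
Click 4 (1,2) count=1: revealed 1 new [(1,2)] -> total=9

Answer: 9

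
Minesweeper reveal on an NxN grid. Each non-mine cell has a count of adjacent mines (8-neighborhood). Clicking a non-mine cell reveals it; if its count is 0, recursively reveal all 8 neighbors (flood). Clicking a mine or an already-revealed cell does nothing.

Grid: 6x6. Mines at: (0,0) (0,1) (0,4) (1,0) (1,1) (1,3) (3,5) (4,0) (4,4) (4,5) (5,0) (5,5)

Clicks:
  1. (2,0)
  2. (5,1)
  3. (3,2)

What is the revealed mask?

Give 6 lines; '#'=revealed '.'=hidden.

Answer: ......
......
####..
.###..
.###..
.###..

Derivation:
Click 1 (2,0) count=2: revealed 1 new [(2,0)] -> total=1
Click 2 (5,1) count=2: revealed 1 new [(5,1)] -> total=2
Click 3 (3,2) count=0: revealed 11 new [(2,1) (2,2) (2,3) (3,1) (3,2) (3,3) (4,1) (4,2) (4,3) (5,2) (5,3)] -> total=13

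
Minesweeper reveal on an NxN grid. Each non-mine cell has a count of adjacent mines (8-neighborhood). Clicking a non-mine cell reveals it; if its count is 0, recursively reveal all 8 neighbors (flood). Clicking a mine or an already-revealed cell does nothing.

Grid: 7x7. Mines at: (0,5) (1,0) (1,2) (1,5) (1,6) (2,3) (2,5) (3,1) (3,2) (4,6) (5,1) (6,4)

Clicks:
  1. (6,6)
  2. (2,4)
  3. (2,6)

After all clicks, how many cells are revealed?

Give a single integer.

Click 1 (6,6) count=0: revealed 4 new [(5,5) (5,6) (6,5) (6,6)] -> total=4
Click 2 (2,4) count=3: revealed 1 new [(2,4)] -> total=5
Click 3 (2,6) count=3: revealed 1 new [(2,6)] -> total=6

Answer: 6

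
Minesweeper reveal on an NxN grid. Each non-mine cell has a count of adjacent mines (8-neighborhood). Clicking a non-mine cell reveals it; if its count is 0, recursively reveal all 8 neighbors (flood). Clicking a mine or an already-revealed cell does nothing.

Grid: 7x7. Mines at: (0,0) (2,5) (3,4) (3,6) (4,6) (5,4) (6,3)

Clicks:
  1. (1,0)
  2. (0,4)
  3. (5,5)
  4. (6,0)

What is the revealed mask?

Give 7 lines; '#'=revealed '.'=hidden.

Answer: .######
#######
#####..
####...
####...
####.#.
###....

Derivation:
Click 1 (1,0) count=1: revealed 1 new [(1,0)] -> total=1
Click 2 (0,4) count=0: revealed 32 new [(0,1) (0,2) (0,3) (0,4) (0,5) (0,6) (1,1) (1,2) (1,3) (1,4) (1,5) (1,6) (2,0) (2,1) (2,2) (2,3) (2,4) (3,0) (3,1) (3,2) (3,3) (4,0) (4,1) (4,2) (4,3) (5,0) (5,1) (5,2) (5,3) (6,0) (6,1) (6,2)] -> total=33
Click 3 (5,5) count=2: revealed 1 new [(5,5)] -> total=34
Click 4 (6,0) count=0: revealed 0 new [(none)] -> total=34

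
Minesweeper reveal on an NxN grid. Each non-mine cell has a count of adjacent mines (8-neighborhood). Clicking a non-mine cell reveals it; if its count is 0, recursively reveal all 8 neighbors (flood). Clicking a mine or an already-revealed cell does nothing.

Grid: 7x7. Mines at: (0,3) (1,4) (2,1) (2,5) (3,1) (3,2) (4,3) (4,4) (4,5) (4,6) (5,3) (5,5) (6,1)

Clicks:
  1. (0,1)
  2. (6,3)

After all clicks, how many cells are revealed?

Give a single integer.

Answer: 7

Derivation:
Click 1 (0,1) count=0: revealed 6 new [(0,0) (0,1) (0,2) (1,0) (1,1) (1,2)] -> total=6
Click 2 (6,3) count=1: revealed 1 new [(6,3)] -> total=7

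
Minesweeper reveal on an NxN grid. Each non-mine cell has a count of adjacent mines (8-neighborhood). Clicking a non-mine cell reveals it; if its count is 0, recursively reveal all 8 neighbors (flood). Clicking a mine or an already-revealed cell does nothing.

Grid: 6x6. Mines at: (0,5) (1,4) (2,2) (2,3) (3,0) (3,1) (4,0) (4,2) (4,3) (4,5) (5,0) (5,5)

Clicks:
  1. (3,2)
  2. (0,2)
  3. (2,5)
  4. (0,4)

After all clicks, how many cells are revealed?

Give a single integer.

Answer: 13

Derivation:
Click 1 (3,2) count=5: revealed 1 new [(3,2)] -> total=1
Click 2 (0,2) count=0: revealed 10 new [(0,0) (0,1) (0,2) (0,3) (1,0) (1,1) (1,2) (1,3) (2,0) (2,1)] -> total=11
Click 3 (2,5) count=1: revealed 1 new [(2,5)] -> total=12
Click 4 (0,4) count=2: revealed 1 new [(0,4)] -> total=13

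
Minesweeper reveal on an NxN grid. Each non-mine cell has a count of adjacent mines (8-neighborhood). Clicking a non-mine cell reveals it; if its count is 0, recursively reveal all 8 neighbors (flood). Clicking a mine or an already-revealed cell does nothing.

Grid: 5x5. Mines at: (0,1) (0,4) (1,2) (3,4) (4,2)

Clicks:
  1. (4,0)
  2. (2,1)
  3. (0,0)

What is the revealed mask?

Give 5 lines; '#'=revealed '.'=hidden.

Answer: #....
##...
##...
##...
##...

Derivation:
Click 1 (4,0) count=0: revealed 8 new [(1,0) (1,1) (2,0) (2,1) (3,0) (3,1) (4,0) (4,1)] -> total=8
Click 2 (2,1) count=1: revealed 0 new [(none)] -> total=8
Click 3 (0,0) count=1: revealed 1 new [(0,0)] -> total=9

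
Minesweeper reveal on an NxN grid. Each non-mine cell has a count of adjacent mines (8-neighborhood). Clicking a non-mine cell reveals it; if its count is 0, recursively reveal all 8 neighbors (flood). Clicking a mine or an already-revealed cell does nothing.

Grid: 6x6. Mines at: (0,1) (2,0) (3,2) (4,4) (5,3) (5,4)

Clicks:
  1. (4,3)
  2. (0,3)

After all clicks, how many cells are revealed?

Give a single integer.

Click 1 (4,3) count=4: revealed 1 new [(4,3)] -> total=1
Click 2 (0,3) count=0: revealed 15 new [(0,2) (0,3) (0,4) (0,5) (1,2) (1,3) (1,4) (1,5) (2,2) (2,3) (2,4) (2,5) (3,3) (3,4) (3,5)] -> total=16

Answer: 16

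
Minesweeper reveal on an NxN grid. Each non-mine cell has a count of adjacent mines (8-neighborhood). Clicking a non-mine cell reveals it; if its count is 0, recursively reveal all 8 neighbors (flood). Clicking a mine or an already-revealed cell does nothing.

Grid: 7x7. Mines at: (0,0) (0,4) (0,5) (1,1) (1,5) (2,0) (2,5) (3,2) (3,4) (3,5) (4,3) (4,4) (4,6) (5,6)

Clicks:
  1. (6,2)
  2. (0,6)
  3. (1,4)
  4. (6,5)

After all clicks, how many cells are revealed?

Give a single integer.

Answer: 19

Derivation:
Click 1 (6,2) count=0: revealed 17 new [(3,0) (3,1) (4,0) (4,1) (4,2) (5,0) (5,1) (5,2) (5,3) (5,4) (5,5) (6,0) (6,1) (6,2) (6,3) (6,4) (6,5)] -> total=17
Click 2 (0,6) count=2: revealed 1 new [(0,6)] -> total=18
Click 3 (1,4) count=4: revealed 1 new [(1,4)] -> total=19
Click 4 (6,5) count=1: revealed 0 new [(none)] -> total=19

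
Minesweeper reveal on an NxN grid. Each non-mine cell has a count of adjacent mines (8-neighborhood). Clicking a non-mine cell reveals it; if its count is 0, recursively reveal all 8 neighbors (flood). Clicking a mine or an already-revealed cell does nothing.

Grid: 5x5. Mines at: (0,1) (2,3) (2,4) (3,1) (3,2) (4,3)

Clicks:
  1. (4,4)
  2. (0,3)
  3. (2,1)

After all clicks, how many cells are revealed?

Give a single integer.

Click 1 (4,4) count=1: revealed 1 new [(4,4)] -> total=1
Click 2 (0,3) count=0: revealed 6 new [(0,2) (0,3) (0,4) (1,2) (1,3) (1,4)] -> total=7
Click 3 (2,1) count=2: revealed 1 new [(2,1)] -> total=8

Answer: 8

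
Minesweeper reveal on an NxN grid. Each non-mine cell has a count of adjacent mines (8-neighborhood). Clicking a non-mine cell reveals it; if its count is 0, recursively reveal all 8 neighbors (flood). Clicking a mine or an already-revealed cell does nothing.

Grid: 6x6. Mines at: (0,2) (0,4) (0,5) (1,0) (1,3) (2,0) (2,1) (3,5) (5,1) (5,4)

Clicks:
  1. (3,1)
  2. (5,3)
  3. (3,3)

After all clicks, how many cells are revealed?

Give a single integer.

Answer: 11

Derivation:
Click 1 (3,1) count=2: revealed 1 new [(3,1)] -> total=1
Click 2 (5,3) count=1: revealed 1 new [(5,3)] -> total=2
Click 3 (3,3) count=0: revealed 9 new [(2,2) (2,3) (2,4) (3,2) (3,3) (3,4) (4,2) (4,3) (4,4)] -> total=11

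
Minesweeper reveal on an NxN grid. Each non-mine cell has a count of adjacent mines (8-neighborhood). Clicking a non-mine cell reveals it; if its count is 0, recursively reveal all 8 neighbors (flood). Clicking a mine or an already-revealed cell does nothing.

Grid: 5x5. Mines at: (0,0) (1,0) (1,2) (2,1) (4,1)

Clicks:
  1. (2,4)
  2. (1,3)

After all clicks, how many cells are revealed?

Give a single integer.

Click 1 (2,4) count=0: revealed 13 new [(0,3) (0,4) (1,3) (1,4) (2,2) (2,3) (2,4) (3,2) (3,3) (3,4) (4,2) (4,3) (4,4)] -> total=13
Click 2 (1,3) count=1: revealed 0 new [(none)] -> total=13

Answer: 13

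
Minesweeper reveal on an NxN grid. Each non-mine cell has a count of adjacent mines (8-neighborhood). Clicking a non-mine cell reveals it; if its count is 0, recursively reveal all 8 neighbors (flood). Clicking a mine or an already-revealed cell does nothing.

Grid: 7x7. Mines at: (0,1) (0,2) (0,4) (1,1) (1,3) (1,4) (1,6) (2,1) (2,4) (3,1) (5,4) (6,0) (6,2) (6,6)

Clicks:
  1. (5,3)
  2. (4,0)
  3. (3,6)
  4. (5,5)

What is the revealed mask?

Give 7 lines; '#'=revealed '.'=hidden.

Click 1 (5,3) count=2: revealed 1 new [(5,3)] -> total=1
Click 2 (4,0) count=1: revealed 1 new [(4,0)] -> total=2
Click 3 (3,6) count=0: revealed 8 new [(2,5) (2,6) (3,5) (3,6) (4,5) (4,6) (5,5) (5,6)] -> total=10
Click 4 (5,5) count=2: revealed 0 new [(none)] -> total=10

Answer: .......
.......
.....##
.....##
#....##
...#.##
.......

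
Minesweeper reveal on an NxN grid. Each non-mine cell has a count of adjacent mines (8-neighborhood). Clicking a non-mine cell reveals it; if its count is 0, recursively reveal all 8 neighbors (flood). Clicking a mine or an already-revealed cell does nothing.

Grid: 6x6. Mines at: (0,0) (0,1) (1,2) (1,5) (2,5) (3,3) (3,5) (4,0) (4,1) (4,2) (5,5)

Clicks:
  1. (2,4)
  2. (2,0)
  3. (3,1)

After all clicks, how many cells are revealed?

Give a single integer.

Click 1 (2,4) count=4: revealed 1 new [(2,4)] -> total=1
Click 2 (2,0) count=0: revealed 6 new [(1,0) (1,1) (2,0) (2,1) (3,0) (3,1)] -> total=7
Click 3 (3,1) count=3: revealed 0 new [(none)] -> total=7

Answer: 7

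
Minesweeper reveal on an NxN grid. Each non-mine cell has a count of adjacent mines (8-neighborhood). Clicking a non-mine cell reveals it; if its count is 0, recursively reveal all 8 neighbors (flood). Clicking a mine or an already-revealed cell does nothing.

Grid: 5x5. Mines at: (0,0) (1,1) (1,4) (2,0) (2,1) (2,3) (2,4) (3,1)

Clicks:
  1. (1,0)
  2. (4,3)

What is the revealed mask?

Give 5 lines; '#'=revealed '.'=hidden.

Answer: .....
#....
.....
..###
..###

Derivation:
Click 1 (1,0) count=4: revealed 1 new [(1,0)] -> total=1
Click 2 (4,3) count=0: revealed 6 new [(3,2) (3,3) (3,4) (4,2) (4,3) (4,4)] -> total=7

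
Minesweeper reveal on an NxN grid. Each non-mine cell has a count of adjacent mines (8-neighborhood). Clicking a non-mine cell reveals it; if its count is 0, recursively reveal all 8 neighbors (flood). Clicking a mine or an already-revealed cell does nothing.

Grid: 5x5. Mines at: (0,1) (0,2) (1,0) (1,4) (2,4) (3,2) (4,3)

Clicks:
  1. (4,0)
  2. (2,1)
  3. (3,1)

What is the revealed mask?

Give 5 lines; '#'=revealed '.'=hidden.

Click 1 (4,0) count=0: revealed 6 new [(2,0) (2,1) (3,0) (3,1) (4,0) (4,1)] -> total=6
Click 2 (2,1) count=2: revealed 0 new [(none)] -> total=6
Click 3 (3,1) count=1: revealed 0 new [(none)] -> total=6

Answer: .....
.....
##...
##...
##...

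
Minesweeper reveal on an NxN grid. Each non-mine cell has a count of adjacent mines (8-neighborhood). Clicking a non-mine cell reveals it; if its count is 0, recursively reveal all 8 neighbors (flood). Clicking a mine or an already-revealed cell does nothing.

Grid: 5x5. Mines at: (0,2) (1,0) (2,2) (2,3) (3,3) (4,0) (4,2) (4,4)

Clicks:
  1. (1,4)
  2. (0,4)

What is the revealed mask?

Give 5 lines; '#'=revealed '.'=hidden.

Answer: ...##
...##
.....
.....
.....

Derivation:
Click 1 (1,4) count=1: revealed 1 new [(1,4)] -> total=1
Click 2 (0,4) count=0: revealed 3 new [(0,3) (0,4) (1,3)] -> total=4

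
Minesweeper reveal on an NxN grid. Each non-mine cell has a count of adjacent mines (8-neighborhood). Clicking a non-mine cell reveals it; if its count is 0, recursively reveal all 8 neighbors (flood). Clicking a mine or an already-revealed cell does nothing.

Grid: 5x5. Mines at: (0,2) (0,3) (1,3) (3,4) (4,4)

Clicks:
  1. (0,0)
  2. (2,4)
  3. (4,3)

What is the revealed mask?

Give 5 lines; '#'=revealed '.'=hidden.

Click 1 (0,0) count=0: revealed 17 new [(0,0) (0,1) (1,0) (1,1) (1,2) (2,0) (2,1) (2,2) (2,3) (3,0) (3,1) (3,2) (3,3) (4,0) (4,1) (4,2) (4,3)] -> total=17
Click 2 (2,4) count=2: revealed 1 new [(2,4)] -> total=18
Click 3 (4,3) count=2: revealed 0 new [(none)] -> total=18

Answer: ##...
###..
#####
####.
####.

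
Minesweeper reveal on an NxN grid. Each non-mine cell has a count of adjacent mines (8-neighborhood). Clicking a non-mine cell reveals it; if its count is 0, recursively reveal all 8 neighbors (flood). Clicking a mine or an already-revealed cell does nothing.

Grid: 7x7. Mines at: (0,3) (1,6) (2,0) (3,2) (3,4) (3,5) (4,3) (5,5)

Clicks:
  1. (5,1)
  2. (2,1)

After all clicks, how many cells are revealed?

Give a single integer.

Answer: 16

Derivation:
Click 1 (5,1) count=0: revealed 15 new [(3,0) (3,1) (4,0) (4,1) (4,2) (5,0) (5,1) (5,2) (5,3) (5,4) (6,0) (6,1) (6,2) (6,3) (6,4)] -> total=15
Click 2 (2,1) count=2: revealed 1 new [(2,1)] -> total=16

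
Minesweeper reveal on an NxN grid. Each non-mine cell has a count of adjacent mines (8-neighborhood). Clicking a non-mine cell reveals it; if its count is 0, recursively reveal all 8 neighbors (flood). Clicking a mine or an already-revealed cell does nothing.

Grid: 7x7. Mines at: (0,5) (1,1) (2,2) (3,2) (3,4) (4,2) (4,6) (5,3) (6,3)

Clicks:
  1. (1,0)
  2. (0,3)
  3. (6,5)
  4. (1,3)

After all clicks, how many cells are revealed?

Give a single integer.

Answer: 13

Derivation:
Click 1 (1,0) count=1: revealed 1 new [(1,0)] -> total=1
Click 2 (0,3) count=0: revealed 6 new [(0,2) (0,3) (0,4) (1,2) (1,3) (1,4)] -> total=7
Click 3 (6,5) count=0: revealed 6 new [(5,4) (5,5) (5,6) (6,4) (6,5) (6,6)] -> total=13
Click 4 (1,3) count=1: revealed 0 new [(none)] -> total=13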